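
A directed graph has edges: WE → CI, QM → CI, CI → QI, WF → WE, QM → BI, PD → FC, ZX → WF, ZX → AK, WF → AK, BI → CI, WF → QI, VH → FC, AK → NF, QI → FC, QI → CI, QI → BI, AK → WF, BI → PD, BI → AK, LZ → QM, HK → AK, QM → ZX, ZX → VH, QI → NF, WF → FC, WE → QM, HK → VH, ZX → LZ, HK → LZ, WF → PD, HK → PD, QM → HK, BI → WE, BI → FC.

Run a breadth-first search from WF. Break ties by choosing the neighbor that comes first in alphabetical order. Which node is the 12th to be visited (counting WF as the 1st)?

ZX

Visit WF; enqueue AK, FC, PD, QI, WE → queue [AK, FC, PD, QI, WE]
Visit AK; enqueue NF → queue [FC, PD, QI, WE, NF]
Visit FC → queue [PD, QI, WE, NF]
Visit PD → queue [QI, WE, NF]
Visit QI; enqueue BI, CI → queue [WE, NF, BI, CI]
Visit WE; enqueue QM → queue [NF, BI, CI, QM]
Visit NF → queue [BI, CI, QM]
Visit BI → queue [CI, QM]
Visit CI → queue [QM]
Visit QM; enqueue HK, ZX → queue [HK, ZX]
Visit HK; enqueue LZ, VH → queue [ZX, LZ, VH]
Visit ZX → queue [LZ, VH]
Visit LZ → queue [VH]
Visit VH → queue []

Visit order: WF, AK, FC, PD, QI, WE, NF, BI, CI, QM, HK, ZX, LZ, VH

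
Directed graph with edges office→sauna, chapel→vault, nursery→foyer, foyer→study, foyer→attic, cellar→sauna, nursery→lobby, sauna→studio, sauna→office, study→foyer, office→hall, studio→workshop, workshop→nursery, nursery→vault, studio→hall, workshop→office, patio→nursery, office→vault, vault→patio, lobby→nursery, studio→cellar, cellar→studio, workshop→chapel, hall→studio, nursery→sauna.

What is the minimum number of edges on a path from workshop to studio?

3

Level 0: workshop
Level 1: chapel, nursery, office
Level 2: foyer, hall, lobby, sauna, vault
Level 3: attic, patio, studio, study
Level 4: cellar
studio first appears at level 3.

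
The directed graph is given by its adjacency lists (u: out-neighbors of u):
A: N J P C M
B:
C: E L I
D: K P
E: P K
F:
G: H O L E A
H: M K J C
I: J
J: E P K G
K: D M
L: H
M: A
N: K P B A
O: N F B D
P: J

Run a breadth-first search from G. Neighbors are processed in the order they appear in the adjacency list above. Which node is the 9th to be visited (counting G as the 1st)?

Visit G; enqueue H, O, L, E, A → queue [H, O, L, E, A]
Visit H; enqueue M, K, J, C → queue [O, L, E, A, M, K, J, C]
Visit O; enqueue N, F, B, D → queue [L, E, A, M, K, J, C, N, F, B, D]
Visit L → queue [E, A, M, K, J, C, N, F, B, D]
Visit E; enqueue P → queue [A, M, K, J, C, N, F, B, D, P]
Visit A → queue [M, K, J, C, N, F, B, D, P]
Visit M → queue [K, J, C, N, F, B, D, P]
Visit K → queue [J, C, N, F, B, D, P]
Visit J → queue [C, N, F, B, D, P]
Visit C; enqueue I → queue [N, F, B, D, P, I]
Visit N → queue [F, B, D, P, I]
Visit F → queue [B, D, P, I]
Visit B → queue [D, P, I]
Visit D → queue [P, I]
Visit P → queue [I]
Visit I → queue []

Visit order: G, H, O, L, E, A, M, K, J, C, N, F, B, D, P, I

J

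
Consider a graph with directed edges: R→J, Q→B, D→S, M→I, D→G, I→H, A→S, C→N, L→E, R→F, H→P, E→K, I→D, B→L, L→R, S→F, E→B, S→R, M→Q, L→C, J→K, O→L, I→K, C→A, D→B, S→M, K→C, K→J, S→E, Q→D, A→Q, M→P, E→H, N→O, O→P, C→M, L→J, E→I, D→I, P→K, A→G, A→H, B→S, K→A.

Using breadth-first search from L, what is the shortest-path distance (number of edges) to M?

Level 0: L
Level 1: C, E, J, R
Level 2: A, B, F, H, I, K, M, N
Level 3: D, G, O, P, Q, S
M first appears at level 2.

2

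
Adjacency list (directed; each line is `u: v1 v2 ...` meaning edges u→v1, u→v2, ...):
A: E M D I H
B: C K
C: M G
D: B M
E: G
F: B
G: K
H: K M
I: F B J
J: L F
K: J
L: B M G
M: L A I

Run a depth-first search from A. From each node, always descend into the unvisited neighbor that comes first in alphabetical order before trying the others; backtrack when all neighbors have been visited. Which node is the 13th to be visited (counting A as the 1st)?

Visit A
A → D
D → B
B → C
C → G
G → K
K → J
J → F
J → L
L → M
M → I
A → E
A → H

Visit order: A, D, B, C, G, K, J, F, L, M, I, E, H

H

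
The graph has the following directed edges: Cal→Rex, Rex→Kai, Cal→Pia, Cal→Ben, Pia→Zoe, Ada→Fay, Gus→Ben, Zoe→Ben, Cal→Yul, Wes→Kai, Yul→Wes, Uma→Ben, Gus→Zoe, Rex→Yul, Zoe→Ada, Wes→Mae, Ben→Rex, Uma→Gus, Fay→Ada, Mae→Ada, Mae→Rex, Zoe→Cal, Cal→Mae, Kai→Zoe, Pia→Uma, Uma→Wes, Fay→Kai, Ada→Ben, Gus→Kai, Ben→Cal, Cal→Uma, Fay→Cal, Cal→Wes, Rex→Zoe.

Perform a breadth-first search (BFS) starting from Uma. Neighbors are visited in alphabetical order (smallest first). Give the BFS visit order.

Visit Uma; enqueue Ben, Gus, Wes → queue [Ben, Gus, Wes]
Visit Ben; enqueue Cal, Rex → queue [Gus, Wes, Cal, Rex]
Visit Gus; enqueue Kai, Zoe → queue [Wes, Cal, Rex, Kai, Zoe]
Visit Wes; enqueue Mae → queue [Cal, Rex, Kai, Zoe, Mae]
Visit Cal; enqueue Pia, Yul → queue [Rex, Kai, Zoe, Mae, Pia, Yul]
Visit Rex → queue [Kai, Zoe, Mae, Pia, Yul]
Visit Kai → queue [Zoe, Mae, Pia, Yul]
Visit Zoe; enqueue Ada → queue [Mae, Pia, Yul, Ada]
Visit Mae → queue [Pia, Yul, Ada]
Visit Pia → queue [Yul, Ada]
Visit Yul → queue [Ada]
Visit Ada; enqueue Fay → queue [Fay]
Visit Fay → queue []

Uma → Ben → Gus → Wes → Cal → Rex → Kai → Zoe → Mae → Pia → Yul → Ada → Fay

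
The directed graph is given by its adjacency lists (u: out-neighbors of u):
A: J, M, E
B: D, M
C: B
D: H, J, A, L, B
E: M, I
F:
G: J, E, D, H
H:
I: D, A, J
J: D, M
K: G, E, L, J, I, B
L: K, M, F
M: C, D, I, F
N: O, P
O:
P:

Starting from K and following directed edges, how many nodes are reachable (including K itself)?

13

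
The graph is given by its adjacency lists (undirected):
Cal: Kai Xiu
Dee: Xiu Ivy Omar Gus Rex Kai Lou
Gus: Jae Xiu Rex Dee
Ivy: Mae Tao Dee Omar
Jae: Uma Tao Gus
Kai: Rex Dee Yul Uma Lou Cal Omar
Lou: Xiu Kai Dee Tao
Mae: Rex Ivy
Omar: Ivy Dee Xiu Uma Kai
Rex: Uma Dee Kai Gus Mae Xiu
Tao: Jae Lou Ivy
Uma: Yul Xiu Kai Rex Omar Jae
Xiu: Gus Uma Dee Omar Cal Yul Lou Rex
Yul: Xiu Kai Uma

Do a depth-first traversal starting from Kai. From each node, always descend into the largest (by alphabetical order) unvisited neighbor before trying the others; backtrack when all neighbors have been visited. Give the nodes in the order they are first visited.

Kai → Yul → Xiu → Uma → Rex → Mae → Ivy → Tao → Lou → Dee → Omar → Gus → Jae → Cal

Visit Kai
Kai → Yul
Yul → Xiu
Xiu → Uma
Uma → Rex
Rex → Mae
Mae → Ivy
Ivy → Tao
Tao → Lou
Lou → Dee
Dee → Omar
Dee → Gus
Gus → Jae
Xiu → Cal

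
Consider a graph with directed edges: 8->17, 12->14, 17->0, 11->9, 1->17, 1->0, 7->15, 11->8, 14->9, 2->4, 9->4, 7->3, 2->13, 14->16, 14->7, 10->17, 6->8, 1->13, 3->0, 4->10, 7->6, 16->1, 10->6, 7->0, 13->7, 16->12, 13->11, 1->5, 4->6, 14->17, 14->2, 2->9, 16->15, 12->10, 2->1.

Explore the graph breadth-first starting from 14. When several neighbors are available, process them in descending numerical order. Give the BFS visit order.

14, 17, 16, 9, 7, 2, 0, 15, 12, 1, 4, 6, 3, 13, 10, 5, 8, 11

Visit 14; enqueue 17, 16, 9, 7, 2 → queue [17, 16, 9, 7, 2]
Visit 17; enqueue 0 → queue [16, 9, 7, 2, 0]
Visit 16; enqueue 15, 12, 1 → queue [9, 7, 2, 0, 15, 12, 1]
Visit 9; enqueue 4 → queue [7, 2, 0, 15, 12, 1, 4]
Visit 7; enqueue 6, 3 → queue [2, 0, 15, 12, 1, 4, 6, 3]
Visit 2; enqueue 13 → queue [0, 15, 12, 1, 4, 6, 3, 13]
Visit 0 → queue [15, 12, 1, 4, 6, 3, 13]
Visit 15 → queue [12, 1, 4, 6, 3, 13]
Visit 12; enqueue 10 → queue [1, 4, 6, 3, 13, 10]
Visit 1; enqueue 5 → queue [4, 6, 3, 13, 10, 5]
Visit 4 → queue [6, 3, 13, 10, 5]
Visit 6; enqueue 8 → queue [3, 13, 10, 5, 8]
Visit 3 → queue [13, 10, 5, 8]
Visit 13; enqueue 11 → queue [10, 5, 8, 11]
Visit 10 → queue [5, 8, 11]
Visit 5 → queue [8, 11]
Visit 8 → queue [11]
Visit 11 → queue []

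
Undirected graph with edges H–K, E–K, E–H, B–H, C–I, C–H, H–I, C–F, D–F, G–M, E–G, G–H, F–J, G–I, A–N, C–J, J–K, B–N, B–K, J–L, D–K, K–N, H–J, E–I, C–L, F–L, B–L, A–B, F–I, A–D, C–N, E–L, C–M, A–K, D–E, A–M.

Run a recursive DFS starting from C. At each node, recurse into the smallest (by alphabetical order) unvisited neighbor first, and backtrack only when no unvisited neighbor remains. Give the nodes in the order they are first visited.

C -> F -> D -> A -> B -> H -> E -> G -> I -> M -> K -> J -> L -> N

Visit C
C → F
F → D
D → A
A → B
B → H
H → E
E → G
G → I
G → M
E → K
K → J
J → L
K → N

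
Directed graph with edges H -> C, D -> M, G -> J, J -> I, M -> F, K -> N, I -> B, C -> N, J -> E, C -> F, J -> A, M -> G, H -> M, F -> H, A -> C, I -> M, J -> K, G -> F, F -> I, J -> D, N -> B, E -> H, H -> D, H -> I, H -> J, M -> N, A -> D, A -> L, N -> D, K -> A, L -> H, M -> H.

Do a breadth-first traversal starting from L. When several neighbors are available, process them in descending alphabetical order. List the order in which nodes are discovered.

Visit L; enqueue H → queue [H]
Visit H; enqueue M, J, I, D, C → queue [M, J, I, D, C]
Visit M; enqueue N, G, F → queue [J, I, D, C, N, G, F]
Visit J; enqueue K, E, A → queue [I, D, C, N, G, F, K, E, A]
Visit I; enqueue B → queue [D, C, N, G, F, K, E, A, B]
Visit D → queue [C, N, G, F, K, E, A, B]
Visit C → queue [N, G, F, K, E, A, B]
Visit N → queue [G, F, K, E, A, B]
Visit G → queue [F, K, E, A, B]
Visit F → queue [K, E, A, B]
Visit K → queue [E, A, B]
Visit E → queue [A, B]
Visit A → queue [B]
Visit B → queue []

L, H, M, J, I, D, C, N, G, F, K, E, A, B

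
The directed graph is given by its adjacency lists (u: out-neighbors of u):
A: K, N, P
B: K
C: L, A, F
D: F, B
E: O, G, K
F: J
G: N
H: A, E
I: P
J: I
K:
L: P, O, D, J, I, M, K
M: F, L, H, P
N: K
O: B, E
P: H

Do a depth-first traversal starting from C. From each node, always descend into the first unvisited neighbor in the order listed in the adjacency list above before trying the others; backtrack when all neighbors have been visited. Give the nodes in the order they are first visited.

Visit C
C → L
L → P
P → H
H → A
A → K
A → N
H → E
E → O
O → B
E → G
L → D
D → F
F → J
J → I
L → M

C -> L -> P -> H -> A -> K -> N -> E -> O -> B -> G -> D -> F -> J -> I -> M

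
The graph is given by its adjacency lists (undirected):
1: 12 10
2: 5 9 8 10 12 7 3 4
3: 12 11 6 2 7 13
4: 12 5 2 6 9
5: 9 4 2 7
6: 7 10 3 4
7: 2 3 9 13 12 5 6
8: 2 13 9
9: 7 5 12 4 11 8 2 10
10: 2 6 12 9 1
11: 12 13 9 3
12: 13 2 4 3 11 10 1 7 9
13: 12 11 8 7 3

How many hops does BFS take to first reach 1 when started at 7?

Level 0: 7
Level 1: 2, 3, 5, 6, 9, 12, 13
Level 2: 1, 4, 8, 10, 11
1 first appears at level 2.

2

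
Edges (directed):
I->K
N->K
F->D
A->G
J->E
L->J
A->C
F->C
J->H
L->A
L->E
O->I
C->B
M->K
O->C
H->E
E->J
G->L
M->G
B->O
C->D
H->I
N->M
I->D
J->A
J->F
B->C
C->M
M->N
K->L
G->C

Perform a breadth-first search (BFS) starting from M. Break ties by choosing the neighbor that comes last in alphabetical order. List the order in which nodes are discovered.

Visit M; enqueue N, K, G → queue [N, K, G]
Visit N → queue [K, G]
Visit K; enqueue L → queue [G, L]
Visit G; enqueue C → queue [L, C]
Visit L; enqueue J, E, A → queue [C, J, E, A]
Visit C; enqueue D, B → queue [J, E, A, D, B]
Visit J; enqueue H, F → queue [E, A, D, B, H, F]
Visit E → queue [A, D, B, H, F]
Visit A → queue [D, B, H, F]
Visit D → queue [B, H, F]
Visit B; enqueue O → queue [H, F, O]
Visit H; enqueue I → queue [F, O, I]
Visit F → queue [O, I]
Visit O → queue [I]
Visit I → queue []

M -> N -> K -> G -> L -> C -> J -> E -> A -> D -> B -> H -> F -> O -> I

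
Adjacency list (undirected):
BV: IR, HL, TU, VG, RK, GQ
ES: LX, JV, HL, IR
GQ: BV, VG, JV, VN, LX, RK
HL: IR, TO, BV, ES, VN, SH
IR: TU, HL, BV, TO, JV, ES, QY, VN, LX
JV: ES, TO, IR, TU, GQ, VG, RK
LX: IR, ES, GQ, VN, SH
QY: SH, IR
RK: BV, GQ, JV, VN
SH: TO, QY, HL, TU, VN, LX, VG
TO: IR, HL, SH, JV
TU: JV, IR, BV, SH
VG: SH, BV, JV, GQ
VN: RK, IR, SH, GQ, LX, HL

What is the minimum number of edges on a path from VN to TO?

2

Level 0: VN
Level 1: GQ, HL, IR, LX, RK, SH
Level 2: BV, ES, JV, QY, TO, TU, VG
TO first appears at level 2.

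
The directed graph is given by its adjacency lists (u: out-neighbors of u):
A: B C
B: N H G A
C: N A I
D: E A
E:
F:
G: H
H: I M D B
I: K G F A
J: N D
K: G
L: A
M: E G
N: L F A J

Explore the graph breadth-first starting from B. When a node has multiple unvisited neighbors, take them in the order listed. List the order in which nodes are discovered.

B, N, H, G, A, L, F, J, I, M, D, C, K, E

Visit B; enqueue N, H, G, A → queue [N, H, G, A]
Visit N; enqueue L, F, J → queue [H, G, A, L, F, J]
Visit H; enqueue I, M, D → queue [G, A, L, F, J, I, M, D]
Visit G → queue [A, L, F, J, I, M, D]
Visit A; enqueue C → queue [L, F, J, I, M, D, C]
Visit L → queue [F, J, I, M, D, C]
Visit F → queue [J, I, M, D, C]
Visit J → queue [I, M, D, C]
Visit I; enqueue K → queue [M, D, C, K]
Visit M; enqueue E → queue [D, C, K, E]
Visit D → queue [C, K, E]
Visit C → queue [K, E]
Visit K → queue [E]
Visit E → queue []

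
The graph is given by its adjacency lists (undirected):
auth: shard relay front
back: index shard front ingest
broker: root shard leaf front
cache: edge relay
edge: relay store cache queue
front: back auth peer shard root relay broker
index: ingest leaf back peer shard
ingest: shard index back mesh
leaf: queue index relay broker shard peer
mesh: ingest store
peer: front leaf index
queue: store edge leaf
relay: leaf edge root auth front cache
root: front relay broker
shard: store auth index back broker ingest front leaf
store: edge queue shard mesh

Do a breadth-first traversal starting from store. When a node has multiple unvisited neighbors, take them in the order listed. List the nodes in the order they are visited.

Visit store; enqueue edge, queue, shard, mesh → queue [edge, queue, shard, mesh]
Visit edge; enqueue relay, cache → queue [queue, shard, mesh, relay, cache]
Visit queue; enqueue leaf → queue [shard, mesh, relay, cache, leaf]
Visit shard; enqueue auth, index, back, broker, ingest, front → queue [mesh, relay, cache, leaf, auth, index, back, broker, ingest, front]
Visit mesh → queue [relay, cache, leaf, auth, index, back, broker, ingest, front]
Visit relay; enqueue root → queue [cache, leaf, auth, index, back, broker, ingest, front, root]
Visit cache → queue [leaf, auth, index, back, broker, ingest, front, root]
Visit leaf; enqueue peer → queue [auth, index, back, broker, ingest, front, root, peer]
Visit auth → queue [index, back, broker, ingest, front, root, peer]
Visit index → queue [back, broker, ingest, front, root, peer]
Visit back → queue [broker, ingest, front, root, peer]
Visit broker → queue [ingest, front, root, peer]
Visit ingest → queue [front, root, peer]
Visit front → queue [root, peer]
Visit root → queue [peer]
Visit peer → queue []

store → edge → queue → shard → mesh → relay → cache → leaf → auth → index → back → broker → ingest → front → root → peer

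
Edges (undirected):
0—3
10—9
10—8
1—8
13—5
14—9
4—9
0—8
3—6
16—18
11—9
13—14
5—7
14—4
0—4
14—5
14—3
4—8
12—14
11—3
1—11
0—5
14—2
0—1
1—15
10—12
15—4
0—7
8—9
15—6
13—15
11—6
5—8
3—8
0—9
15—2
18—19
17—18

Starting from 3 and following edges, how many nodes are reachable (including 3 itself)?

16

BFS from 3 visits: 3, 0, 6, 8, 11, 14, 1, 4, 5, 7, 9, 15, 10, 2, 12, 13
Reachable nodes: 16 of 20 total.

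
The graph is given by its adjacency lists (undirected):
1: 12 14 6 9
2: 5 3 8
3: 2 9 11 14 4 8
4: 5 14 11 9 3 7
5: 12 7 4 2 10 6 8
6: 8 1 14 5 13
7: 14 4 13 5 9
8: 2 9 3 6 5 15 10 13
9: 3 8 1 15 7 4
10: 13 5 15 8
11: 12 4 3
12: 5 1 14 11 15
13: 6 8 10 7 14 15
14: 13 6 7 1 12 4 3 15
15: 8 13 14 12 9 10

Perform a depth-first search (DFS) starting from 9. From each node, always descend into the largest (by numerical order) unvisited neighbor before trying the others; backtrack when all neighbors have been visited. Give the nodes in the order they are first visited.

Visit 9
9 → 15
15 → 14
14 → 13
13 → 10
10 → 8
8 → 6
6 → 5
5 → 12
12 → 11
11 → 4
4 → 7
4 → 3
3 → 2
12 → 1

9 15 14 13 10 8 6 5 12 11 4 7 3 2 1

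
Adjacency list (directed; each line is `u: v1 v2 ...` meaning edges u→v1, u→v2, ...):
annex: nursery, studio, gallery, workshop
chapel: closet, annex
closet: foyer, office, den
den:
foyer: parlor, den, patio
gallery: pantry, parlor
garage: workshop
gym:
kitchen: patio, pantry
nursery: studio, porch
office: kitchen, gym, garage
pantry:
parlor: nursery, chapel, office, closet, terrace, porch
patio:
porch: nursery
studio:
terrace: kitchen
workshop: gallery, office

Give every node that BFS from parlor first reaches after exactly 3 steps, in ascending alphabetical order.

Level 0: parlor
Level 1: chapel, closet, nursery, office, porch, terrace
Level 2: annex, den, foyer, garage, gym, kitchen, studio
Level 3: gallery, pantry, patio, workshop

gallery, pantry, patio, workshop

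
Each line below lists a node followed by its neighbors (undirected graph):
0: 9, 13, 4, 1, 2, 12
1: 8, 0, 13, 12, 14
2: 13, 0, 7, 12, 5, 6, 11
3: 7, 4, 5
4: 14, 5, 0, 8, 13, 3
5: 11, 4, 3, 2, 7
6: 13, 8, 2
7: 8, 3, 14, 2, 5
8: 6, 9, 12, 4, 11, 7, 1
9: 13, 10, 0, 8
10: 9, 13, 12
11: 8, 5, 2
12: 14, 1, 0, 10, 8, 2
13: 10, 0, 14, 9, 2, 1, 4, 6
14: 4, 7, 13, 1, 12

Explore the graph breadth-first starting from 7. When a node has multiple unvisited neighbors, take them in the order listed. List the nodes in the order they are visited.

Visit 7; enqueue 8, 3, 14, 2, 5 → queue [8, 3, 14, 2, 5]
Visit 8; enqueue 6, 9, 12, 4, 11, 1 → queue [3, 14, 2, 5, 6, 9, 12, 4, 11, 1]
Visit 3 → queue [14, 2, 5, 6, 9, 12, 4, 11, 1]
Visit 14; enqueue 13 → queue [2, 5, 6, 9, 12, 4, 11, 1, 13]
Visit 2; enqueue 0 → queue [5, 6, 9, 12, 4, 11, 1, 13, 0]
Visit 5 → queue [6, 9, 12, 4, 11, 1, 13, 0]
Visit 6 → queue [9, 12, 4, 11, 1, 13, 0]
Visit 9; enqueue 10 → queue [12, 4, 11, 1, 13, 0, 10]
Visit 12 → queue [4, 11, 1, 13, 0, 10]
Visit 4 → queue [11, 1, 13, 0, 10]
Visit 11 → queue [1, 13, 0, 10]
Visit 1 → queue [13, 0, 10]
Visit 13 → queue [0, 10]
Visit 0 → queue [10]
Visit 10 → queue []

7, 8, 3, 14, 2, 5, 6, 9, 12, 4, 11, 1, 13, 0, 10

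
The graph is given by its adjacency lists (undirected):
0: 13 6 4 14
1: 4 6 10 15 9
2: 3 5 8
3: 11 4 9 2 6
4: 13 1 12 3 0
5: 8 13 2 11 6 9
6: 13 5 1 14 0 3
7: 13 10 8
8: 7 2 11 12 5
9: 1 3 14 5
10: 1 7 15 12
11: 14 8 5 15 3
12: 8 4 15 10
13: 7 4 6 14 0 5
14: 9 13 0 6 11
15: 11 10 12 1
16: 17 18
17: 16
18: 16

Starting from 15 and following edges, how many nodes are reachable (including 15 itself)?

BFS from 15 visits: 15, 12, 11, 10, 1, 8, 4, 14, 5, 3, 7, 9, 6, 2, 13, 0
Reachable nodes: 16 of 19 total.

16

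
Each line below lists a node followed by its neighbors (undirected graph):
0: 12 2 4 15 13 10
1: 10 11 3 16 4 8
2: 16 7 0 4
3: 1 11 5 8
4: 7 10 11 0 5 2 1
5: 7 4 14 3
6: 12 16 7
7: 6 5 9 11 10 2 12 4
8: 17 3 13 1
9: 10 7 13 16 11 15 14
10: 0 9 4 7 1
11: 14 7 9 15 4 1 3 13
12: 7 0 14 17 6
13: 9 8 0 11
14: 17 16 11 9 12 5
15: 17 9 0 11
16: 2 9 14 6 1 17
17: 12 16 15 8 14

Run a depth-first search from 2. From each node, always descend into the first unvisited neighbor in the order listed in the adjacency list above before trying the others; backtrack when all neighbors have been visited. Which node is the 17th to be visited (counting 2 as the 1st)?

1

Visit 2
2 → 16
16 → 9
9 → 10
10 → 0
0 → 12
12 → 7
7 → 6
7 → 5
5 → 4
4 → 11
11 → 14
14 → 17
17 → 15
17 → 8
8 → 3
3 → 1
8 → 13

Visit order: 2, 16, 9, 10, 0, 12, 7, 6, 5, 4, 11, 14, 17, 15, 8, 3, 1, 13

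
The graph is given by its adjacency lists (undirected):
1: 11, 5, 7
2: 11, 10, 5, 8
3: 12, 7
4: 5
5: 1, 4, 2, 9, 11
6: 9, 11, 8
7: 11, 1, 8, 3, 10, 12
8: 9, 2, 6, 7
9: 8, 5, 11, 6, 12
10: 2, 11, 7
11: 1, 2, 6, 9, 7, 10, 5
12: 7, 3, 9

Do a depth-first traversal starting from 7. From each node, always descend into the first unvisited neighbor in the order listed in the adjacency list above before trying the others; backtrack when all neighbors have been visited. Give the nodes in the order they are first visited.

Visit 7
7 → 11
11 → 1
1 → 5
5 → 4
5 → 2
2 → 10
2 → 8
8 → 9
9 → 6
9 → 12
12 → 3

7 → 11 → 1 → 5 → 4 → 2 → 10 → 8 → 9 → 6 → 12 → 3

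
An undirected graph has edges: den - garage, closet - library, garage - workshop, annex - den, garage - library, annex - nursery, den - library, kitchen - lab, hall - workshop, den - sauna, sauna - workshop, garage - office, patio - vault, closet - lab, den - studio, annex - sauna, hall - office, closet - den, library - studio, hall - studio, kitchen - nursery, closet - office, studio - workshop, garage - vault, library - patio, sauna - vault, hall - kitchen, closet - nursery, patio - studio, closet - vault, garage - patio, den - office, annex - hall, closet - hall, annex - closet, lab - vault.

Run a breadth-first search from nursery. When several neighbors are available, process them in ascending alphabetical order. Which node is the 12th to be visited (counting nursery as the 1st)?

Visit nursery; enqueue annex, closet, kitchen → queue [annex, closet, kitchen]
Visit annex; enqueue den, hall, sauna → queue [closet, kitchen, den, hall, sauna]
Visit closet; enqueue lab, library, office, vault → queue [kitchen, den, hall, sauna, lab, library, office, vault]
Visit kitchen → queue [den, hall, sauna, lab, library, office, vault]
Visit den; enqueue garage, studio → queue [hall, sauna, lab, library, office, vault, garage, studio]
Visit hall; enqueue workshop → queue [sauna, lab, library, office, vault, garage, studio, workshop]
Visit sauna → queue [lab, library, office, vault, garage, studio, workshop]
Visit lab → queue [library, office, vault, garage, studio, workshop]
Visit library; enqueue patio → queue [office, vault, garage, studio, workshop, patio]
Visit office → queue [vault, garage, studio, workshop, patio]
Visit vault → queue [garage, studio, workshop, patio]
Visit garage → queue [studio, workshop, patio]
Visit studio → queue [workshop, patio]
Visit workshop → queue [patio]
Visit patio → queue []

Visit order: nursery, annex, closet, kitchen, den, hall, sauna, lab, library, office, vault, garage, studio, workshop, patio

garage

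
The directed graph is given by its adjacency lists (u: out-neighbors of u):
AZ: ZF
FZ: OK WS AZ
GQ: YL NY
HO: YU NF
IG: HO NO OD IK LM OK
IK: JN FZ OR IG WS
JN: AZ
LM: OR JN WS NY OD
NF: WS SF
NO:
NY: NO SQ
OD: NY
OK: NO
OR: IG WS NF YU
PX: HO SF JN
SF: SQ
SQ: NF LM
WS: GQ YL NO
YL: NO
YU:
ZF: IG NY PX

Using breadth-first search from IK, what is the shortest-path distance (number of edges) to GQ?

Level 0: IK
Level 1: FZ, IG, JN, OR, WS
Level 2: AZ, GQ, HO, LM, NF, NO, OD, OK, YL, YU
Level 3: NY, SF, ZF
Level 4: PX, SQ
GQ first appears at level 2.

2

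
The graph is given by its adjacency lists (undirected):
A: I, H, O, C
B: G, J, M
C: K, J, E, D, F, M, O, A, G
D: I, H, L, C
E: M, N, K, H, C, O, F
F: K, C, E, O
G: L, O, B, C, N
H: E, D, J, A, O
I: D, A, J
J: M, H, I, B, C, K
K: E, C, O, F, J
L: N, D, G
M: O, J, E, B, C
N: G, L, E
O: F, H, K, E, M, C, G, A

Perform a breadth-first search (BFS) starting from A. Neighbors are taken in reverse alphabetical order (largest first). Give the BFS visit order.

A -> O -> I -> H -> C -> M -> K -> G -> F -> E -> J -> D -> B -> N -> L

Visit A; enqueue O, I, H, C → queue [O, I, H, C]
Visit O; enqueue M, K, G, F, E → queue [I, H, C, M, K, G, F, E]
Visit I; enqueue J, D → queue [H, C, M, K, G, F, E, J, D]
Visit H → queue [C, M, K, G, F, E, J, D]
Visit C → queue [M, K, G, F, E, J, D]
Visit M; enqueue B → queue [K, G, F, E, J, D, B]
Visit K → queue [G, F, E, J, D, B]
Visit G; enqueue N, L → queue [F, E, J, D, B, N, L]
Visit F → queue [E, J, D, B, N, L]
Visit E → queue [J, D, B, N, L]
Visit J → queue [D, B, N, L]
Visit D → queue [B, N, L]
Visit B → queue [N, L]
Visit N → queue [L]
Visit L → queue []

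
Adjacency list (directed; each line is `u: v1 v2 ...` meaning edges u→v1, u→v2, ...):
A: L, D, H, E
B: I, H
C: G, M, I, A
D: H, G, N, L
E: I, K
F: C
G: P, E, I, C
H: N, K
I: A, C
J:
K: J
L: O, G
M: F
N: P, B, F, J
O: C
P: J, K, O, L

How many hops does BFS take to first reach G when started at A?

Level 0: A
Level 1: D, E, H, L
Level 2: G, I, K, N, O
Level 3: B, C, F, J, P
Level 4: M
G first appears at level 2.

2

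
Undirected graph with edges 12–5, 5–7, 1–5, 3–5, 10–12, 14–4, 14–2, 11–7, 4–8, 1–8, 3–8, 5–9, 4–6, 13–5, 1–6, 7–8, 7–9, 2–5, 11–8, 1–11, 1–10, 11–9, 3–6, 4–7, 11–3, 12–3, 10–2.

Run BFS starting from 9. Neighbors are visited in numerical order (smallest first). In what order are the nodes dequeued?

9 -> 5 -> 7 -> 11 -> 1 -> 2 -> 3 -> 12 -> 13 -> 4 -> 8 -> 6 -> 10 -> 14

Visit 9; enqueue 5, 7, 11 → queue [5, 7, 11]
Visit 5; enqueue 1, 2, 3, 12, 13 → queue [7, 11, 1, 2, 3, 12, 13]
Visit 7; enqueue 4, 8 → queue [11, 1, 2, 3, 12, 13, 4, 8]
Visit 11 → queue [1, 2, 3, 12, 13, 4, 8]
Visit 1; enqueue 6, 10 → queue [2, 3, 12, 13, 4, 8, 6, 10]
Visit 2; enqueue 14 → queue [3, 12, 13, 4, 8, 6, 10, 14]
Visit 3 → queue [12, 13, 4, 8, 6, 10, 14]
Visit 12 → queue [13, 4, 8, 6, 10, 14]
Visit 13 → queue [4, 8, 6, 10, 14]
Visit 4 → queue [8, 6, 10, 14]
Visit 8 → queue [6, 10, 14]
Visit 6 → queue [10, 14]
Visit 10 → queue [14]
Visit 14 → queue []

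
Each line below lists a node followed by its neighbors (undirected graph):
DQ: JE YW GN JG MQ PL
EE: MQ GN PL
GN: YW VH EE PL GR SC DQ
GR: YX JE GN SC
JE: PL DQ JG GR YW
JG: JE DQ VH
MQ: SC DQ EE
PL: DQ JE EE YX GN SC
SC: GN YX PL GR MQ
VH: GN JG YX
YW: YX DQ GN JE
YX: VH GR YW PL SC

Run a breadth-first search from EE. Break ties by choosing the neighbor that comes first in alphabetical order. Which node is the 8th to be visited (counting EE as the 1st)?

Visit EE; enqueue GN, MQ, PL → queue [GN, MQ, PL]
Visit GN; enqueue DQ, GR, SC, VH, YW → queue [MQ, PL, DQ, GR, SC, VH, YW]
Visit MQ → queue [PL, DQ, GR, SC, VH, YW]
Visit PL; enqueue JE, YX → queue [DQ, GR, SC, VH, YW, JE, YX]
Visit DQ; enqueue JG → queue [GR, SC, VH, YW, JE, YX, JG]
Visit GR → queue [SC, VH, YW, JE, YX, JG]
Visit SC → queue [VH, YW, JE, YX, JG]
Visit VH → queue [YW, JE, YX, JG]
Visit YW → queue [JE, YX, JG]
Visit JE → queue [YX, JG]
Visit YX → queue [JG]
Visit JG → queue []

Visit order: EE, GN, MQ, PL, DQ, GR, SC, VH, YW, JE, YX, JG

VH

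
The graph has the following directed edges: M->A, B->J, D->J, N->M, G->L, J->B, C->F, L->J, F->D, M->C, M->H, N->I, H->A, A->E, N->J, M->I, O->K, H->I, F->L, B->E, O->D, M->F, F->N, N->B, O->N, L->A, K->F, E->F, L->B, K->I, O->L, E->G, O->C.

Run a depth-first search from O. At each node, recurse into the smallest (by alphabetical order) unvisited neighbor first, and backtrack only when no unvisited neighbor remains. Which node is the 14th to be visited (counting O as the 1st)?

Visit O
O → C
C → F
F → D
D → J
J → B
B → E
E → G
G → L
L → A
F → N
N → I
N → M
M → H
O → K

Visit order: O, C, F, D, J, B, E, G, L, A, N, I, M, H, K

H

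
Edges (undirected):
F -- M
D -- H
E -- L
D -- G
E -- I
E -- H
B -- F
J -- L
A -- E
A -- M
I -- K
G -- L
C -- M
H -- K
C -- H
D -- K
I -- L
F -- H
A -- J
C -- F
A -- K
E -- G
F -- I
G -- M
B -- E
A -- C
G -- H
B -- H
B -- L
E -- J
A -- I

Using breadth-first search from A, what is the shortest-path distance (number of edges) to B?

2

Level 0: A
Level 1: C, E, I, J, K, M
Level 2: B, D, F, G, H, L
B first appears at level 2.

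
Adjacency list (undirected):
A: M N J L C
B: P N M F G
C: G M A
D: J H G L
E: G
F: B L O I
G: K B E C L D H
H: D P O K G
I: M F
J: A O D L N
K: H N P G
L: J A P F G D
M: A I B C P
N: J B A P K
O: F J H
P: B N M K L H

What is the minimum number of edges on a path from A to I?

2

Level 0: A
Level 1: C, J, L, M, N
Level 2: B, D, F, G, I, K, O, P
Level 3: E, H
I first appears at level 2.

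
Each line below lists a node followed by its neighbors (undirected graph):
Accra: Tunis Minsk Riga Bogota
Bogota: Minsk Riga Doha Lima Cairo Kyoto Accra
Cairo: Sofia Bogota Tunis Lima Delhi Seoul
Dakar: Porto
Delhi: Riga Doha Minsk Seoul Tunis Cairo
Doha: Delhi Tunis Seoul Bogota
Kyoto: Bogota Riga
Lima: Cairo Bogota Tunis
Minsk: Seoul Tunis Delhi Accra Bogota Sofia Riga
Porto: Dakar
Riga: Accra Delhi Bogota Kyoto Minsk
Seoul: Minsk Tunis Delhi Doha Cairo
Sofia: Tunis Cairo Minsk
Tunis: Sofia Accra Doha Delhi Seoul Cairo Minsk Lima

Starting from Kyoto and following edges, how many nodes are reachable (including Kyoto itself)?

12

BFS from Kyoto visits: Kyoto, Bogota, Riga, Minsk, Doha, Lima, Cairo, Accra, Delhi, Seoul, Tunis, Sofia
Reachable nodes: 12 of 14 total.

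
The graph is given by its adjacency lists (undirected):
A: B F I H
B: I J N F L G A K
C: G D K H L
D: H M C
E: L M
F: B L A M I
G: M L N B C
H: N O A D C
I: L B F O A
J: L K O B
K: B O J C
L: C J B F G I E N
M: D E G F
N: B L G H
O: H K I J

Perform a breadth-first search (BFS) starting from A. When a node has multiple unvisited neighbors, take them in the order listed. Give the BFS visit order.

Visit A; enqueue B, F, I, H → queue [B, F, I, H]
Visit B; enqueue J, N, L, G, K → queue [F, I, H, J, N, L, G, K]
Visit F; enqueue M → queue [I, H, J, N, L, G, K, M]
Visit I; enqueue O → queue [H, J, N, L, G, K, M, O]
Visit H; enqueue D, C → queue [J, N, L, G, K, M, O, D, C]
Visit J → queue [N, L, G, K, M, O, D, C]
Visit N → queue [L, G, K, M, O, D, C]
Visit L; enqueue E → queue [G, K, M, O, D, C, E]
Visit G → queue [K, M, O, D, C, E]
Visit K → queue [M, O, D, C, E]
Visit M → queue [O, D, C, E]
Visit O → queue [D, C, E]
Visit D → queue [C, E]
Visit C → queue [E]
Visit E → queue []

A B F I H J N L G K M O D C E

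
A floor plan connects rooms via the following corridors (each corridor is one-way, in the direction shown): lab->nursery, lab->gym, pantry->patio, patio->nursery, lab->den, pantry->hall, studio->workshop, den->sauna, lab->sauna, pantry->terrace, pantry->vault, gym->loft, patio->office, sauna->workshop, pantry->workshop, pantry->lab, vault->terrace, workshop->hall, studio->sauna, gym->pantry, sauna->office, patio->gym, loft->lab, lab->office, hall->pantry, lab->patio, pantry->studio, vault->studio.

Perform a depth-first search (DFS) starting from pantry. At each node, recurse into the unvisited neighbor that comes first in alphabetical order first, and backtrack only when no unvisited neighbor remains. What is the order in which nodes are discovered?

Visit pantry
pantry → hall
pantry → lab
lab → den
den → sauna
sauna → office
sauna → workshop
lab → gym
gym → loft
lab → nursery
lab → patio
pantry → studio
pantry → terrace
pantry → vault

pantry -> hall -> lab -> den -> sauna -> office -> workshop -> gym -> loft -> nursery -> patio -> studio -> terrace -> vault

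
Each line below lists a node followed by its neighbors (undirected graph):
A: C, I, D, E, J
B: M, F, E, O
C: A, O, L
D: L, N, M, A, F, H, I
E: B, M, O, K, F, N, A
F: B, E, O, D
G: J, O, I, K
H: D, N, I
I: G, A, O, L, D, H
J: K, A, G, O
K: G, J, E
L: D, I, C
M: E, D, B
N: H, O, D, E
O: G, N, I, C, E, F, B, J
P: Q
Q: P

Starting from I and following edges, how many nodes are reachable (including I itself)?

BFS from I visits: I, O, L, H, G, D, A, N, J, F, E, C, B, K, M
Reachable nodes: 15 of 17 total.

15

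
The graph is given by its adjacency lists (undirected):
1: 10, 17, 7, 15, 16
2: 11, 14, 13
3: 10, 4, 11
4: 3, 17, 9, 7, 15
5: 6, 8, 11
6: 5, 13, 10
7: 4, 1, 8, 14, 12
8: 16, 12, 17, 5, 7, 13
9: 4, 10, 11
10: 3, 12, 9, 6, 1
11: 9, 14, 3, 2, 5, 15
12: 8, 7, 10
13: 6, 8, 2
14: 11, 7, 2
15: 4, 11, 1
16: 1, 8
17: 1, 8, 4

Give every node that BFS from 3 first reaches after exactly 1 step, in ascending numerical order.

4, 10, 11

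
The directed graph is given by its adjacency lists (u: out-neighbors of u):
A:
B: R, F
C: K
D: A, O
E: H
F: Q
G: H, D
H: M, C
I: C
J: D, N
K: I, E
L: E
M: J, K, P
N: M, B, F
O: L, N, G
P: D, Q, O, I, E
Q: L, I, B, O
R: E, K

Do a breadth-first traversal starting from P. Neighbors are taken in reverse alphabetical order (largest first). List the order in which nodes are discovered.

P → Q → O → I → E → D → L → B → N → G → C → H → A → R → F → M → K → J

Visit P; enqueue Q, O, I, E, D → queue [Q, O, I, E, D]
Visit Q; enqueue L, B → queue [O, I, E, D, L, B]
Visit O; enqueue N, G → queue [I, E, D, L, B, N, G]
Visit I; enqueue C → queue [E, D, L, B, N, G, C]
Visit E; enqueue H → queue [D, L, B, N, G, C, H]
Visit D; enqueue A → queue [L, B, N, G, C, H, A]
Visit L → queue [B, N, G, C, H, A]
Visit B; enqueue R, F → queue [N, G, C, H, A, R, F]
Visit N; enqueue M → queue [G, C, H, A, R, F, M]
Visit G → queue [C, H, A, R, F, M]
Visit C; enqueue K → queue [H, A, R, F, M, K]
Visit H → queue [A, R, F, M, K]
Visit A → queue [R, F, M, K]
Visit R → queue [F, M, K]
Visit F → queue [M, K]
Visit M; enqueue J → queue [K, J]
Visit K → queue [J]
Visit J → queue []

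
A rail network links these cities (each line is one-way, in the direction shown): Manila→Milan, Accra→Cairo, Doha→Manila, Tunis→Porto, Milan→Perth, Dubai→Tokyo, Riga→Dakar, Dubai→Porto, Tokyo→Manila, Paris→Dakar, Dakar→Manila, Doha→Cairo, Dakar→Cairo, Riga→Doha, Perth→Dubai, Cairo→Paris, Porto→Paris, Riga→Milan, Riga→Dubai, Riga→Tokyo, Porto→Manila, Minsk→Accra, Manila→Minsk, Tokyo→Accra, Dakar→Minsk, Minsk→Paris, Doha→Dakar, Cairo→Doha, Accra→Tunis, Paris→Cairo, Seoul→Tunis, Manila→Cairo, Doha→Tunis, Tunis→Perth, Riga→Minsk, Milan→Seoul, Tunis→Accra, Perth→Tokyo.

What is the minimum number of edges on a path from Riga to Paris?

2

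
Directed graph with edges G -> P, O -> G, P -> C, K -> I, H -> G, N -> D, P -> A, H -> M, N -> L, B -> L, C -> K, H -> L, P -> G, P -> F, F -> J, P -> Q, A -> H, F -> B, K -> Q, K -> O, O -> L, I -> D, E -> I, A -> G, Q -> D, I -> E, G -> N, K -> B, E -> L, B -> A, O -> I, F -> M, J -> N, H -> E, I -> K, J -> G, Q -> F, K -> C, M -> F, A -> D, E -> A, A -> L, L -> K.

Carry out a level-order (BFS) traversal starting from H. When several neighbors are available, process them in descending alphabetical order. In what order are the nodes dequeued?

Visit H; enqueue M, L, G, E → queue [M, L, G, E]
Visit M; enqueue F → queue [L, G, E, F]
Visit L; enqueue K → queue [G, E, F, K]
Visit G; enqueue P, N → queue [E, F, K, P, N]
Visit E; enqueue I, A → queue [F, K, P, N, I, A]
Visit F; enqueue J, B → queue [K, P, N, I, A, J, B]
Visit K; enqueue Q, O, C → queue [P, N, I, A, J, B, Q, O, C]
Visit P → queue [N, I, A, J, B, Q, O, C]
Visit N; enqueue D → queue [I, A, J, B, Q, O, C, D]
Visit I → queue [A, J, B, Q, O, C, D]
Visit A → queue [J, B, Q, O, C, D]
Visit J → queue [B, Q, O, C, D]
Visit B → queue [Q, O, C, D]
Visit Q → queue [O, C, D]
Visit O → queue [C, D]
Visit C → queue [D]
Visit D → queue []

H -> M -> L -> G -> E -> F -> K -> P -> N -> I -> A -> J -> B -> Q -> O -> C -> D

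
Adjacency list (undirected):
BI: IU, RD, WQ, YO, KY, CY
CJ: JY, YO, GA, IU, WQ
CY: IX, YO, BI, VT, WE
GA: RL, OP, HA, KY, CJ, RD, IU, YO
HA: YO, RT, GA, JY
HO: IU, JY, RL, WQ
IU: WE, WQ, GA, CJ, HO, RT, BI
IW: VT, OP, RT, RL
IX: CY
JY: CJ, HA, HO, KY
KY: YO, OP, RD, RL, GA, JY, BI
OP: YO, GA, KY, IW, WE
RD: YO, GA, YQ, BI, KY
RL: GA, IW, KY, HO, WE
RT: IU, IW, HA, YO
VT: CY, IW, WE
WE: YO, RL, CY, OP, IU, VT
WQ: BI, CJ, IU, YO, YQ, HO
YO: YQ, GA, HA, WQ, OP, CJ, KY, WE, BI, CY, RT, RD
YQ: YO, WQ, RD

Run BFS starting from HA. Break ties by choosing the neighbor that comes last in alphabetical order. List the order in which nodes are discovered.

Visit HA; enqueue YO, RT, JY, GA → queue [YO, RT, JY, GA]
Visit YO; enqueue YQ, WQ, WE, RD, OP, KY, CY, CJ, BI → queue [RT, JY, GA, YQ, WQ, WE, RD, OP, KY, CY, CJ, BI]
Visit RT; enqueue IW, IU → queue [JY, GA, YQ, WQ, WE, RD, OP, KY, CY, CJ, BI, IW, IU]
Visit JY; enqueue HO → queue [GA, YQ, WQ, WE, RD, OP, KY, CY, CJ, BI, IW, IU, HO]
Visit GA; enqueue RL → queue [YQ, WQ, WE, RD, OP, KY, CY, CJ, BI, IW, IU, HO, RL]
Visit YQ → queue [WQ, WE, RD, OP, KY, CY, CJ, BI, IW, IU, HO, RL]
Visit WQ → queue [WE, RD, OP, KY, CY, CJ, BI, IW, IU, HO, RL]
Visit WE; enqueue VT → queue [RD, OP, KY, CY, CJ, BI, IW, IU, HO, RL, VT]
Visit RD → queue [OP, KY, CY, CJ, BI, IW, IU, HO, RL, VT]
Visit OP → queue [KY, CY, CJ, BI, IW, IU, HO, RL, VT]
Visit KY → queue [CY, CJ, BI, IW, IU, HO, RL, VT]
Visit CY; enqueue IX → queue [CJ, BI, IW, IU, HO, RL, VT, IX]
Visit CJ → queue [BI, IW, IU, HO, RL, VT, IX]
Visit BI → queue [IW, IU, HO, RL, VT, IX]
Visit IW → queue [IU, HO, RL, VT, IX]
Visit IU → queue [HO, RL, VT, IX]
Visit HO → queue [RL, VT, IX]
Visit RL → queue [VT, IX]
Visit VT → queue [IX]
Visit IX → queue []

HA YO RT JY GA YQ WQ WE RD OP KY CY CJ BI IW IU HO RL VT IX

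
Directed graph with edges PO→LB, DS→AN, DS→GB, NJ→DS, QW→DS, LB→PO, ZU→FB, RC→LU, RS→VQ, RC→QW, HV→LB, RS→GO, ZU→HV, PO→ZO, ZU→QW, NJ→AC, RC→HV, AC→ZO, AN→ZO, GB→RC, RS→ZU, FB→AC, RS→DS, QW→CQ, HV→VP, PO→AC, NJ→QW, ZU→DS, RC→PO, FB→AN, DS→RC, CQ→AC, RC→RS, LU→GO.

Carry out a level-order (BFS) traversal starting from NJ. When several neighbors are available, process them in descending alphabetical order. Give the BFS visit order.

Visit NJ; enqueue QW, DS, AC → queue [QW, DS, AC]
Visit QW; enqueue CQ → queue [DS, AC, CQ]
Visit DS; enqueue RC, GB, AN → queue [AC, CQ, RC, GB, AN]
Visit AC; enqueue ZO → queue [CQ, RC, GB, AN, ZO]
Visit CQ → queue [RC, GB, AN, ZO]
Visit RC; enqueue RS, PO, LU, HV → queue [GB, AN, ZO, RS, PO, LU, HV]
Visit GB → queue [AN, ZO, RS, PO, LU, HV]
Visit AN → queue [ZO, RS, PO, LU, HV]
Visit ZO → queue [RS, PO, LU, HV]
Visit RS; enqueue ZU, VQ, GO → queue [PO, LU, HV, ZU, VQ, GO]
Visit PO; enqueue LB → queue [LU, HV, ZU, VQ, GO, LB]
Visit LU → queue [HV, ZU, VQ, GO, LB]
Visit HV; enqueue VP → queue [ZU, VQ, GO, LB, VP]
Visit ZU; enqueue FB → queue [VQ, GO, LB, VP, FB]
Visit VQ → queue [GO, LB, VP, FB]
Visit GO → queue [LB, VP, FB]
Visit LB → queue [VP, FB]
Visit VP → queue [FB]
Visit FB → queue []

NJ QW DS AC CQ RC GB AN ZO RS PO LU HV ZU VQ GO LB VP FB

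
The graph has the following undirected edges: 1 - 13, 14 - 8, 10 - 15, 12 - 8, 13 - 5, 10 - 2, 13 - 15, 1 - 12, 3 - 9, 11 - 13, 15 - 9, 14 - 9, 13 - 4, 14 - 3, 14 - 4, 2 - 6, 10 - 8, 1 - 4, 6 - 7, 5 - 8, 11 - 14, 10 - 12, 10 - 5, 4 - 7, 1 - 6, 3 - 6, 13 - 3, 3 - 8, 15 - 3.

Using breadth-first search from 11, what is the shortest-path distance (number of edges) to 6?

Level 0: 11
Level 1: 13, 14
Level 2: 1, 3, 4, 5, 8, 9, 15
Level 3: 6, 7, 10, 12
Level 4: 2
6 first appears at level 3.

3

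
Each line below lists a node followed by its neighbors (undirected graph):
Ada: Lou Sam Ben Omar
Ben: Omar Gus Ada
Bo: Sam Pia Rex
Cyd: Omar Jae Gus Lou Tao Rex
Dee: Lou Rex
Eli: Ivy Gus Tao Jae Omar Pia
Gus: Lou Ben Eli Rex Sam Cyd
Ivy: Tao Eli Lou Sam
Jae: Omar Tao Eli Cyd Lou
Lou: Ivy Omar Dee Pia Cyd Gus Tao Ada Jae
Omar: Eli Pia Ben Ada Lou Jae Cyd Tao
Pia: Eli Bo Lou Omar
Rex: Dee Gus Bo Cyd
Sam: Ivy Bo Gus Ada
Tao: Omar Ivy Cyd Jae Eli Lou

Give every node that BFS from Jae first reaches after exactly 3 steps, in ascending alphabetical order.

Level 0: Jae
Level 1: Cyd, Eli, Lou, Omar, Tao
Level 2: Ada, Ben, Dee, Gus, Ivy, Pia, Rex
Level 3: Bo, Sam

Bo, Sam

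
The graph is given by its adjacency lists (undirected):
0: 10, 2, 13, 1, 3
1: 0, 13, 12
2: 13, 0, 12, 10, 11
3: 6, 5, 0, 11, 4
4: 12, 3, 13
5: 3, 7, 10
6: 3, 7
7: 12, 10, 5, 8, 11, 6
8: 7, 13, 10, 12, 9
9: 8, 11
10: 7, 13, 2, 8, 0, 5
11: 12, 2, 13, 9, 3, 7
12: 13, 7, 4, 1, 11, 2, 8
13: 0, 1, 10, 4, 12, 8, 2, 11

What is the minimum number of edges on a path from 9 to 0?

3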